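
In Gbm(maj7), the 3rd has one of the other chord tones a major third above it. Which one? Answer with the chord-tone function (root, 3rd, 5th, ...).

5th

Gbm(maj7) (Gb minor-major seventh): Gb Bbb Db F.
The 3rd is Bbb. A major third above Bbb is Db.
Db is the chord's 5th.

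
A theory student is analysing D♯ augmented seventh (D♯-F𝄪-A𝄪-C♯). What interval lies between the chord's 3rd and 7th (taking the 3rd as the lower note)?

d5

That puts F𝄪 below C♯.
5 letter names make it a fifth; at 6 semitones (a half step narrower than perfect) the quality is diminished.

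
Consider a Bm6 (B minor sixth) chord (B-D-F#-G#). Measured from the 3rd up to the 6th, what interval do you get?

So we need the interval from D up to G#.
4 letter names make it a fourth; at 6 semitones (a half step wider than perfect) the quality is augmented.

A4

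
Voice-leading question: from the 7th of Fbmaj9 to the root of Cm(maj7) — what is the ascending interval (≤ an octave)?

The 7th of Fbmaj9 is Eb; the root of Cm(maj7) is C.
From Eb to C is 9 semitones, exactly the major sixth.

major 6th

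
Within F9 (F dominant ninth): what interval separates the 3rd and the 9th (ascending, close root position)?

F9 is spelled F–A–C–Eb–G.
So we need the interval from A up to G.
A up to G is 10 semitones, a half step narrower than a major seventh, so the interval is minor.

minor seventh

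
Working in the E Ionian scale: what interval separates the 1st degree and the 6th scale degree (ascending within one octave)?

Spelling the E Ionian scale: E F♯ G♯ A B C♯ D♯.
That puts E below C♯.
From E to C♯ is 9 semitones, exactly the major sixth.

major 6th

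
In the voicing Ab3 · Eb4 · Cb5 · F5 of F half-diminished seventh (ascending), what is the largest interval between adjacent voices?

Adjacent intervals: Ab3→Eb4 = perfect fifth; Eb4→Cb5 = minor sixth; Cb5→F5 = augmented fourth.
The largest is Eb4 to Cb5, a minor sixth (8 semitones).

minor 6th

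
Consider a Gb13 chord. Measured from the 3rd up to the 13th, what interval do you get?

The chord tones of Gb13 (Gb dominant thirteenth) are Gb-Bb-Db-Fb-Ab-Eb.
The 3rd is Bb and the 13th is Eb.
Bb up to Eb spans 11 letter names and 17 semitones — a perfect eleventh.

perfect 11th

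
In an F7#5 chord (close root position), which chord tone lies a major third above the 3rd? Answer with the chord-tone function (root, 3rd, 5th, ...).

5th

The chord tones of F augmented seventh are F A C# Eb.
The 3rd is A. A major third above A is C#.
C# is the chord's 5th.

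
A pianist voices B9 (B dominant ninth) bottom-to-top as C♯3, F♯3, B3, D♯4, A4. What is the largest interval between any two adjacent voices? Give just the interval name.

Adjacent intervals: C♯3→F♯3 = perfect fourth; F♯3→B3 = perfect fourth; B3→D♯4 = major third; D♯4→A4 = diminished fifth.
The largest is D♯4 to A4, a diminished fifth (6 semitones).

diminished fifth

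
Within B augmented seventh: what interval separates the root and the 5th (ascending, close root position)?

B+7 (B augmented seventh): B D♯ F𝄪 A.
The root is B and the 5th is F𝄪.
B up to F𝄪 is 8 semitones, a half step wider than a perfect fifth, so the interval is augmented.

augmented fifth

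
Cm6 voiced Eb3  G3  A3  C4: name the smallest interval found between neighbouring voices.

Adjacent intervals: Eb3→G3 = major third; G3→A3 = major second; A3→C4 = minor third.
The smallest is G3 to A3, a major second (2 semitones).

major 2nd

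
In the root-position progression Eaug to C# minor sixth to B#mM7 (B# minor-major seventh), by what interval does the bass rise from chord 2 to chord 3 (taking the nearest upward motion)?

major seventh

The roots are C# and B#.
From C# to B# is 11 semitones, exactly the major seventh.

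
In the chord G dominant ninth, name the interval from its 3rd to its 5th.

Spelling the chord: G-B-D-F-A.
So we need the interval from B up to D.
3 letter names make it a third; at 3 semitones (a half step narrower than major) the quality is minor.

minor 3rd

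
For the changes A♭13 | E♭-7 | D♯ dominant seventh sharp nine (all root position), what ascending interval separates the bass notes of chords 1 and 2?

The roots are A♭ and E♭.
From A♭ to E♭ is 7 semitones, exactly the perfect fifth.

perfect fifth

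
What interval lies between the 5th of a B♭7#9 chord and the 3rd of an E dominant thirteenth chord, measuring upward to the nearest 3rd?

A2

B♭7#9 has F as its 5th, and E dominant thirteenth has G♯ as its 3rd.
F up to G♯ is 3 semitones, a half step wider than a major second, so the interval is augmented.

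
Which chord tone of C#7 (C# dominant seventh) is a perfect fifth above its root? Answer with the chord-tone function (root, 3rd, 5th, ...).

C#7 (C# dominant seventh): C#-E#-G#-B.
The root is C#. A perfect fifth above C# is G#.
G# is the chord's 5th.

5th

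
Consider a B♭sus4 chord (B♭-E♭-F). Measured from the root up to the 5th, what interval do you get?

perfect 5th

Root = B♭; 5th = F.
B♭ up to F spans 5 letter names and 7 semitones — a perfect fifth.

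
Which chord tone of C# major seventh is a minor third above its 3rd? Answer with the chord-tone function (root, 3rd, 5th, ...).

Spelling the chord: C# E# G# B#.
The 3rd is E#. A minor third above E# is G#.
G# is the chord's 5th.

5th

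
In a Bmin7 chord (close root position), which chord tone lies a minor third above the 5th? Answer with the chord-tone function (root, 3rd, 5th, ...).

7th

B minor seventh: B-D-F#-A.
The 5th is F#. A minor third above F# is A.
A is the chord's 7th.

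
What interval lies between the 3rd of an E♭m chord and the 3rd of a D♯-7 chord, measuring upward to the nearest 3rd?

augmented seventh

The 3rd of E♭m is G♭; the 3rd of D♯-7 is F♯.
G♭ up to F♯ is 12 semitones, a half step wider than a major seventh, so the interval is augmented.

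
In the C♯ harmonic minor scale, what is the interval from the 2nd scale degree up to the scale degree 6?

C♯ harmonic minor: C♯ D♯ E F♯ G♯ A B♯.
So we need the interval from D♯ up to A.
D♯ up to A is 6 semitones, a half step narrower than a perfect fifth, so the interval is diminished.

d5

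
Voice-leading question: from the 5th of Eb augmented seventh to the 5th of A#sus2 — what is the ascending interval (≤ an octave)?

Eb augmented seventh has B as its 5th, and A#sus2 has E# as its 5th.
B up to E# is 6 semitones, a half step wider than a perfect fourth, so the interval is augmented.

augmented fourth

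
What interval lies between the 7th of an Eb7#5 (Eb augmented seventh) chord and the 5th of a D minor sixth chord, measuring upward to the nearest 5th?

The 7th of Eb7#5 (Eb augmented seventh) is Db; the 5th of D minor sixth is A.
5 letter names make it a fifth; at 8 semitones (a half step wider than perfect) the quality is augmented.

A5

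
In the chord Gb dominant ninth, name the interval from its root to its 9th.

major ninth

Spelling the chord: Gb-Bb-Db-Fb-Ab.
That puts Gb below Ab.
Counting 9 letters and 14 half steps from Gb gives a major ninth.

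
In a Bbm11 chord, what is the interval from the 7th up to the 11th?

P5

Bbm11 (Bb minor eleventh) is spelled Bb-Db-F-Ab-C-Eb.
So we need the interval from Ab up to Eb.
Ab up to Eb spans 5 letter names and 7 semitones — a perfect fifth.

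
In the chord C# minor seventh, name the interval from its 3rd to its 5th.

The chord tones of C#-7 (C# minor seventh) are C#, E, G#, B.
So we need the interval from E up to G#.
E up to G# spans 3 letter names and 4 semitones — a major third.

major third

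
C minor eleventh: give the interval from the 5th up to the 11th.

minor seventh

The chord tones of C minor eleventh are C E♭ G B♭ D F.
The 5th is G and the 11th is F.
From G to F: 10 semitones over a seventh = minor.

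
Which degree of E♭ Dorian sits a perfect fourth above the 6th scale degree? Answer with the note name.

F

The scale is E♭ F G♭ A♭ B♭ C D♭.
The 6th scale degree is C; a perfect fourth above that is F — scale degree 2.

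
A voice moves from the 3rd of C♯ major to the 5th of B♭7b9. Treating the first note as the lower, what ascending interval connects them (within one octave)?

diminished second

C♯ major has E♯ as its 3rd, and B♭7b9 has F as its 5th.
E♯ up to F is 0 semitones, a whole step narrower than a major second, so the interval is diminished.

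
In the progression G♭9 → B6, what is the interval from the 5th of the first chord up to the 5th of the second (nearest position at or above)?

The 5th of G♭9 is D♭; the 5th of B6 is F♯.
3 letter names make it a third; at 5 semitones (a half step wider than major) the quality is augmented.

augmented third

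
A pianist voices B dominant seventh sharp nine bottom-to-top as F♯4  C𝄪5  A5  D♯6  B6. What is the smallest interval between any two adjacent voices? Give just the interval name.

Adjacent intervals: F♯4→C𝄪5 = augmented fifth; C𝄪5→A5 = diminished sixth; A5→D♯6 = augmented fourth; D♯6→B6 = minor sixth.
The smallest is A5 to D♯6, an augmented fourth (6 semitones).

augmented 4th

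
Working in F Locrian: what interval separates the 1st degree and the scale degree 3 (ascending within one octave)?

Spelling F Locrian: F G♭ A♭ B♭ C♭ D♭ E♭.
1st degree = F; 3rd degree = A♭.
3 letter names make it a third; at 3 semitones (a half step narrower than major) the quality is minor.

m3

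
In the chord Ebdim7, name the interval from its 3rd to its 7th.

diminished fifth

Eb diminished seventh is spelled Eb-Gb-Bbb-Dbb.
So we need the interval from Gb up to Dbb.
From Gb to Dbb: 6 semitones over a fifth = diminished.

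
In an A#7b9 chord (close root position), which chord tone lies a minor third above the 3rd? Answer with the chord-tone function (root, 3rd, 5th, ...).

The chord tones of A#7b9 are A#-C##-E#-G#-B.
The 3rd is C##. A minor third above C## is E#.
E# is the chord's 5th.

5th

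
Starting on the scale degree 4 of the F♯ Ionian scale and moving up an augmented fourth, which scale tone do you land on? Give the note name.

E#

The scale is F♯ G♯ A♯ B C♯ D♯ E♯.
The scale degree 4 is B; an augmented fourth above that is E♯ — scale degree 7.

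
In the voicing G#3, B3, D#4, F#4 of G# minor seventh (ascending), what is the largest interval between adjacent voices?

M3

Adjacent intervals: G#3→B3 = minor third; B3→D#4 = major third; D#4→F#4 = minor third.
The largest is B3 to D#4, a major third (4 semitones).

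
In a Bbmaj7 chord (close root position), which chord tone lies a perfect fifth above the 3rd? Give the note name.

A

The chord tones of Bb major seventh are Bb–D–F–A.
The 3rd is D. A perfect fifth above D is A.
A is the chord's 7th.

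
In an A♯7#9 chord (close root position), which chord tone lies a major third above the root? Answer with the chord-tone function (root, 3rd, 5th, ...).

The chord tones of A♯ dominant seventh sharp nine are A♯ C𝄪 E♯ G♯ B𝄪.
The root is A♯. A major third above A♯ is C𝄪.
C𝄪 is the chord's 3rd.

3rd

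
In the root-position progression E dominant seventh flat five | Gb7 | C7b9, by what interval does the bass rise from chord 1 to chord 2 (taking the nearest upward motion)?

d3

The roots are E and Gb.
From E to Gb: 2 semitones over a third = diminished.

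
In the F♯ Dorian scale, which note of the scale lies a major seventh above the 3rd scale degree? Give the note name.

G#

The scale is F♯ G♯ A B C♯ D♯ E.
The 3rd scale degree is A; a major seventh above that is G♯ — scale degree 2.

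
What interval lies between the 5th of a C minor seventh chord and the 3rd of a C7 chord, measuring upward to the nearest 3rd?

M6

C minor seventh has G as its 5th, and C7 has E as its 3rd.
G up to E spans 6 letter names and 9 semitones — a major sixth.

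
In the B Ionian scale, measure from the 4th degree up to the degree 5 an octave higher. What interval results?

M9

B major: B C# D# E F# G# A#.
That puts E below F#.
From E to F# is 14 semitones, exactly the major ninth.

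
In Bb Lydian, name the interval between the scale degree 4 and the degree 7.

P4

The scale runs Bb C D E F G A.
Scale degree 4 = E; degree 7 = A.
Counting 4 letters and 5 half steps from E gives a perfect fourth.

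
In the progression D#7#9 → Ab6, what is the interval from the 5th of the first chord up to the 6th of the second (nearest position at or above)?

diminished sixth

The 5th of D#7#9 is A#; the 6th of Ab6 is F.
6 letter names make it a sixth; at 7 semitones (a whole step narrower than major) the quality is diminished.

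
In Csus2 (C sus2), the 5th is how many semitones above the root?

Csus2 (C sus2) is spelled C, D, G.
C to G is a perfect fifth: 7 semitones.

7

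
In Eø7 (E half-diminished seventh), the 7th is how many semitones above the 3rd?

Em7b5: E, G, B♭, D.
G to D is a perfect fifth: 7 semitones.

7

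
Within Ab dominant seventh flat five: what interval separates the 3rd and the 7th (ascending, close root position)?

d5

Ab7b5 (Ab dominant seventh flat five) is spelled Ab, C, Ebb, Gb.
That puts C below Gb.
5 letter names make it a fifth; at 6 semitones (a half step narrower than perfect) the quality is diminished.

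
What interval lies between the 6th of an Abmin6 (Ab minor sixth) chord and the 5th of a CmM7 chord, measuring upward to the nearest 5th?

M2

Abmin6 (Ab minor sixth) has F as its 6th, and CmM7 has G as its 5th.
From F to G is 2 semitones, exactly the major second.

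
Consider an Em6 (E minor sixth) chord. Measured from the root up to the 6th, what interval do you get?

major sixth

Emin6 (E minor sixth) is spelled E, G, B, C#.
Root = E; 6th = C#.
Counting 6 letters and 9 half steps from E gives a major sixth.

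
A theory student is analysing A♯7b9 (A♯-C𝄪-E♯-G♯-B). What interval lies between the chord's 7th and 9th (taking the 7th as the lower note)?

minor third

That puts G♯ below B.
From G♯ to B: 3 semitones over a third = minor.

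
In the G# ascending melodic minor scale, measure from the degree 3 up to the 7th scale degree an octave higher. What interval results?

augmented 12th

The scale runs G# A# B C# D# E# F##.
The degree 3 is B and the degree 7 (up an octave) is F##.
12 letter names make it a twelfth; at 20 semitones (a half step wider than perfect) the quality is augmented.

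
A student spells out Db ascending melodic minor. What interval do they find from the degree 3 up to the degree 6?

augmented 4th

The scale runs Db Eb Fb Gb Ab Bb C.
That puts Fb below Bb.
4 letter names make it a fourth; at 6 semitones (a half step wider than perfect) the quality is augmented.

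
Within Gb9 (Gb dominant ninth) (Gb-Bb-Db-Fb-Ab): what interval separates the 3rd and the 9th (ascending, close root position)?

minor 7th

That puts Bb below Ab.
7 letter names make it a seventh; at 10 semitones (a half step narrower than major) the quality is minor.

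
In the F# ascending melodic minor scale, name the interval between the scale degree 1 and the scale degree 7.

Spelling the F# ascending melodic minor scale: F# G# A B C# D# E#.
The scale degree 1 is F# and the 7th degree is E#.
Counting 7 letters and 11 half steps from F# gives a major seventh.

major 7th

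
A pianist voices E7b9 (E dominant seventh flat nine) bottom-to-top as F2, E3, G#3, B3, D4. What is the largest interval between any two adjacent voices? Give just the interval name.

Adjacent intervals: F2→E3 = major seventh; E3→G#3 = major third; G#3→B3 = minor third; B3→D4 = minor third.
The largest is F2 to E3, a major seventh (11 semitones).

major seventh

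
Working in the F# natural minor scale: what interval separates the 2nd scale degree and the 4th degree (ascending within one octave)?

F# natural minor: F# G# A B C# D E.
2nd scale degree = G#; 4th degree = B.
G# up to B is 3 semitones, a half step narrower than a major third, so the interval is minor.

m3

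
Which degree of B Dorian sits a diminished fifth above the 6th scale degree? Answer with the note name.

The scale is B C# D E F# G# A.
The 6th scale degree is G#; a diminished fifth above that is D — scale degree 3.

D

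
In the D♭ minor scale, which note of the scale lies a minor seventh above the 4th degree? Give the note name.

Fb

The scale is D♭ E♭ F♭ G♭ A♭ B𝄫 C♭.
The 4th degree is G♭; a minor seventh above that is F♭ — scale degree 3.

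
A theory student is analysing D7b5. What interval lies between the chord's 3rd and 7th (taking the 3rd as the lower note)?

d5

The chord tones of D7b5 (D dominant seventh flat five) are D F# Ab C.
So we need the interval from F# up to C.
F# up to C is 6 semitones, a half step narrower than a perfect fifth, so the interval is diminished.
This 3–7 tritone is the characteristic tension at the heart of the dominant sound.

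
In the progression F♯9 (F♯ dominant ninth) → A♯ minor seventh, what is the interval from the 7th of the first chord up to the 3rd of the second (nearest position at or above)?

major 6th

The 7th of F♯9 (F♯ dominant ninth) is E; the 3rd of A♯ minor seventh is C♯.
Counting 6 letters and 9 half steps from E gives a major sixth.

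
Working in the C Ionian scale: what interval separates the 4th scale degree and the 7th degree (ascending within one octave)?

augmented 4th

C major: C D E F G A B.
That puts F below B.
From F to B: 6 semitones over a fourth = augmented.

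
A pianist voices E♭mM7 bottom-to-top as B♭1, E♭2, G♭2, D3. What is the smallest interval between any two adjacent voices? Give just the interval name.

Adjacent intervals: B♭1→E♭2 = perfect fourth; E♭2→G♭2 = minor third; G♭2→D3 = augmented fifth.
The smallest is E♭2 to G♭2, a minor third (3 semitones).

minor 3rd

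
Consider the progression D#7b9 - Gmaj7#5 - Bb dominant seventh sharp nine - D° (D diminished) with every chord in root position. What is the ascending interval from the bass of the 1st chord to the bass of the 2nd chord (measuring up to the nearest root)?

The roots are D# and G.
D# up to G is 4 semitones, a half step narrower than a perfect fourth, so the interval is diminished.

diminished fourth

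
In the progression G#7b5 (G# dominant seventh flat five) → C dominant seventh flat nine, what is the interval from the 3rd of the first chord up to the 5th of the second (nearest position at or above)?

diminished sixth

G#7b5 (G# dominant seventh flat five) has B# as its 3rd, and C dominant seventh flat nine has G as its 5th.
From B# to G: 7 semitones over a sixth = diminished.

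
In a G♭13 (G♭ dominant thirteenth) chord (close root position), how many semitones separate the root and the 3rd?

4

G♭13 (G♭ dominant thirteenth) is spelled G♭ B♭ D♭ F♭ A♭ E♭.
G♭ to B♭ is a major third: 4 semitones.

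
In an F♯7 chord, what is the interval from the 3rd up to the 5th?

minor third

F♯ dominant seventh is spelled F♯-A♯-C♯-E.
So we need the interval from A♯ up to C♯.
A♯ up to C♯ is 3 semitones, a half step narrower than a major third, so the interval is minor.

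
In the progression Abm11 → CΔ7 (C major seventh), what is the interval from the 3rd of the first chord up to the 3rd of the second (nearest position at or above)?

augmented 3rd

Abm11 has Cb as its 3rd, and CΔ7 (C major seventh) has E as its 3rd.
3 letter names make it a third; at 5 semitones (a half step wider than major) the quality is augmented.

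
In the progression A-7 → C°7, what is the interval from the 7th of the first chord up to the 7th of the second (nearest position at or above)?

diminished third

The 7th of A-7 is G; the 7th of C°7 is Bbb.
3 letter names make it a third; at 2 semitones (a whole step narrower than major) the quality is diminished.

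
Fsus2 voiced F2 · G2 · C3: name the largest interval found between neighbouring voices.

Adjacent intervals: F2→G2 = major second; G2→C3 = perfect fourth.
The largest is G2 to C3, a perfect fourth (5 semitones).

perfect fourth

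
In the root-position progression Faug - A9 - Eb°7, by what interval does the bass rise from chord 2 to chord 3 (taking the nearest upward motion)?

d5

The roots are A and Eb.
5 letter names make it a fifth; at 6 semitones (a half step narrower than perfect) the quality is diminished.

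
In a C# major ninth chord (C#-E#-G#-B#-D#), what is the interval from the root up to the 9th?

major ninth

Root = C#; 9th = D#.
Counting 9 letters and 14 half steps from C# gives a major ninth.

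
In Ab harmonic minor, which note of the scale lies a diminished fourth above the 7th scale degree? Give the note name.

The scale is Ab Bb Cb Db Eb Fb G.
The 7th scale degree is G; a diminished fourth above that is Cb — scale degree 3.

Cb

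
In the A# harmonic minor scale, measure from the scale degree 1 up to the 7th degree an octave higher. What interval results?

M14

A# harmonic minor: A# B# C# D# E# F# G##.
Scale degree 1 = A#; 7th scale degree (up an octave) = G##.
A# up to G## spans 14 letter names and 23 semitones — a major fourteenth.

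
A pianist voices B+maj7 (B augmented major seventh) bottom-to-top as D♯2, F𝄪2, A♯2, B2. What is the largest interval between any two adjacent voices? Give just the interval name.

Adjacent intervals: D♯2→F𝄪2 = major third; F𝄪2→A♯2 = minor third; A♯2→B2 = minor second.
The largest is D♯2 to F𝄪2, a major third (4 semitones).

major third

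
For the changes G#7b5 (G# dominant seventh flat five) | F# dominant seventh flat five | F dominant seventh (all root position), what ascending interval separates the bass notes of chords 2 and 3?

The roots are F# and F.
From F# to F: 11 semitones over an octave = diminished.

d8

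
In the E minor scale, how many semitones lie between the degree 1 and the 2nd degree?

2

The scale is E F# G A B C D.
E up to F# is a major second — 2 semitones.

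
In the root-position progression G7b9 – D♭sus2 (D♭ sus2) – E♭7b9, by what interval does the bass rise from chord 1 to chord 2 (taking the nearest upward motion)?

The roots are G and D♭.
From G to D♭: 6 semitones over a fifth = diminished.

diminished fifth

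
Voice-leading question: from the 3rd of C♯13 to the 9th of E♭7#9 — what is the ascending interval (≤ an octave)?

C♯13 has E♯ as its 3rd, and E♭7#9 has F♯ as its 9th.
E♯ up to F♯ is 1 semitone, a half step narrower than a major second, so the interval is minor.

m2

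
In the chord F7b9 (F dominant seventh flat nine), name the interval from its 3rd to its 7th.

diminished fifth

F dominant seventh flat nine: F, A, C, E♭, G♭.
3rd = A; 7th = E♭.
A up to E♭ is 6 semitones, a half step narrower than a perfect fifth, so the interval is diminished.
That tritone between 3rd and 7th is what gives the dominant seventh its pull toward resolution.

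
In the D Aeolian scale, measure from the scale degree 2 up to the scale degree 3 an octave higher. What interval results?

minor ninth

D natural minor: D E F G A B♭ C.
So we need the interval from E up to F.
9 letter names make it a ninth; at 13 semitones (a half step narrower than major) the quality is minor.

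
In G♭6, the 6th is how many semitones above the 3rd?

Spelling the chord: G♭–B♭–D♭–E♭.
B♭ to E♭ is a perfect fourth: 5 semitones.

5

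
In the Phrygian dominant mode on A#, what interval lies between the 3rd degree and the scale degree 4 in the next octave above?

Spelling the Phrygian dominant mode on A#: A# B C## D# E# F# G#.
The 3rd degree is C## and the 4th scale degree (up an octave) is D#.
C## up to D# is 13 semitones, a half step narrower than a major ninth, so the interval is minor.

minor ninth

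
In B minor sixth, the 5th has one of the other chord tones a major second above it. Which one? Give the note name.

G#

Spelling the chord: B–D–F#–G#.
The 5th is F#. A major second above F# is G#.
G# is the chord's 6th.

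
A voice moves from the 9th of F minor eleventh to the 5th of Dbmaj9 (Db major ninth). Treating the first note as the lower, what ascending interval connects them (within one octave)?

F minor eleventh has G as its 9th, and Dbmaj9 (Db major ninth) has Ab as its 5th.
2 letter names make it a second; at 1 semitone (a half step narrower than major) the quality is minor.

minor second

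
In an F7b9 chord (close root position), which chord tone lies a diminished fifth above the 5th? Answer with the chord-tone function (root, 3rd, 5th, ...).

9th

Spelling the chord: F-A-C-Eb-Gb.
The 5th is C. A diminished fifth above C is Gb.
Gb is the chord's 9th.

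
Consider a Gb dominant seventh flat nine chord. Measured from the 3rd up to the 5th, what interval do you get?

Gb7b9 is spelled Gb, Bb, Db, Fb, Abb.
The 3rd is Bb and the 5th is Db.
3 letter names make it a third; at 3 semitones (a half step narrower than major) the quality is minor.

minor third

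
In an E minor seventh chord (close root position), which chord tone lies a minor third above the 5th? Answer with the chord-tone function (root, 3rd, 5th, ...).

7th

Emin7 is spelled E–G–B–D.
The 5th is B. A minor third above B is D.
D is the chord's 7th.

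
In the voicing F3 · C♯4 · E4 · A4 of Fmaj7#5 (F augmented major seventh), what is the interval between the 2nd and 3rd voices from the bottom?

minor third

Those voices are C♯4 and E4.
3 letter names make it a third; at 3 semitones (a half step narrower than major) the quality is minor.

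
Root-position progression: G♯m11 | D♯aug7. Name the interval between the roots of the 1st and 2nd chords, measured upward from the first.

P5

The roots are G♯ and D♯.
G♯ up to D♯ spans 5 letter names and 7 semitones — a perfect fifth.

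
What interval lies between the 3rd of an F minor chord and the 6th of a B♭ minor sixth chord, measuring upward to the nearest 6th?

major 7th

F minor has A♭ as its 3rd, and B♭ minor sixth has G as its 6th.
Counting 7 letters and 11 half steps from A♭ gives a major seventh.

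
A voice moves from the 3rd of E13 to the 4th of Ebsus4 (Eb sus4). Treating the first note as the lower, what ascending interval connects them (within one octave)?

diminished second

The 3rd of E13 is G#; the 4th of Ebsus4 (Eb sus4) is Ab.
From G# to Ab: 0 semitones over a second = diminished.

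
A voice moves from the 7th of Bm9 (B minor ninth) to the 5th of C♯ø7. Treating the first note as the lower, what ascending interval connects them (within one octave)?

The 7th of Bm9 (B minor ninth) is A; the 5th of C♯ø7 is G.
A up to G is 10 semitones, a half step narrower than a major seventh, so the interval is minor.

m7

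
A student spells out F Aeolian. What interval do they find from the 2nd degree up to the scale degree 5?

F natural minor: F G Ab Bb C Db Eb.
That puts G below C.
From G to C is 5 semitones, exactly the perfect fourth.

perfect fourth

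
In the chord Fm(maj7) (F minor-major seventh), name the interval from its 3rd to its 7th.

Fm(maj7): F–Ab–C–E.
The 3rd is Ab and the 7th is E.
From Ab to E: 8 semitones over a fifth = augmented.

augmented fifth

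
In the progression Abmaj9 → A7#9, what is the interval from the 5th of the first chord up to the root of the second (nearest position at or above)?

augmented fourth

The 5th of Abmaj9 is Eb; the root of A7#9 is A.
Eb up to A is 6 semitones, a half step wider than a perfect fourth, so the interval is augmented.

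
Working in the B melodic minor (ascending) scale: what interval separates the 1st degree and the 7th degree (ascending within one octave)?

major seventh

B melodic minor: B C# D E F# G# A#.
That puts B below A#.
From B to A# is 11 semitones, exactly the major seventh.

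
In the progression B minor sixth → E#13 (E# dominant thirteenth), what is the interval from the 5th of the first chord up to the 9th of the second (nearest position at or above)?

augmented unison

The 5th of B minor sixth is F#; the 9th of E#13 (E# dominant thirteenth) is F##.
1 letter names make it a unison; at 1 semitone (a half step wider than perfect) the quality is augmented.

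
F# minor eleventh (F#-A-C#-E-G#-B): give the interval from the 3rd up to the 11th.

The 3rd is A and the 11th is B.
A up to B spans 9 letter names and 14 semitones — a major ninth.

major ninth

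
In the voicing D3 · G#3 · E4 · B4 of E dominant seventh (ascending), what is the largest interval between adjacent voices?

Adjacent intervals: D3→G#3 = augmented fourth; G#3→E4 = minor sixth; E4→B4 = perfect fifth.
The largest is G#3 to E4, a minor sixth (8 semitones).

minor sixth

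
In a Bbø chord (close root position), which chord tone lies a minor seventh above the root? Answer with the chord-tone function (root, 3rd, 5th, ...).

Bb half-diminished seventh is spelled Bb–Db–Fb–Ab.
The root is Bb. A minor seventh above Bb is Ab.
Ab is the chord's 7th.

7th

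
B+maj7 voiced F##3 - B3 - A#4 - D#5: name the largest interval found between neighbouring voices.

major 7th

Adjacent intervals: F##3→B3 = diminished fourth; B3→A#4 = major seventh; A#4→D#5 = perfect fourth.
The largest is B3 to A#4, a major seventh (11 semitones).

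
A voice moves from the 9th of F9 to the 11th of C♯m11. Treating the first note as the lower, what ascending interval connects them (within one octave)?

major seventh

The 9th of F9 is G; the 11th of C♯m11 is F♯.
G up to F♯ spans 7 letter names and 11 semitones — a major seventh.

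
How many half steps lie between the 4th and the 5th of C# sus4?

The chord tones of C#sus4 are C#, F#, G#.
F# to G# is a major second: 2 semitones.

2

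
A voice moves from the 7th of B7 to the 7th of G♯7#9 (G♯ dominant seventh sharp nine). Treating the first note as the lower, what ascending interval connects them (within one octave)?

B7 has A as its 7th, and G♯7#9 (G♯ dominant seventh sharp nine) has F♯ as its 7th.
A up to F♯ spans 6 letter names and 9 semitones — a major sixth.

major sixth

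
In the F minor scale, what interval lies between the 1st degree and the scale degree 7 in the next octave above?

Spelling the F minor scale: F G A♭ B♭ C D♭ E♭.
That puts F below E♭.
14 letter names make it a fourteenth; at 22 semitones (a half step narrower than major) the quality is minor.

minor 14th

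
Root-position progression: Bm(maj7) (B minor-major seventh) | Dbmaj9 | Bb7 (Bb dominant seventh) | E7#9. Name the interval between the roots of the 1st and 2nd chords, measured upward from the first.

diminished third

The roots are B and Db.
3 letter names make it a third; at 2 semitones (a whole step narrower than major) the quality is diminished.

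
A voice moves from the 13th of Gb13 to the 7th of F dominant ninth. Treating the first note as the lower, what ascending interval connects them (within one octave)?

Gb13 has Eb as its 13th, and F dominant ninth has Eb as its 7th.
From Eb to Eb is 0 semitones, exactly the perfect unison.

perfect unison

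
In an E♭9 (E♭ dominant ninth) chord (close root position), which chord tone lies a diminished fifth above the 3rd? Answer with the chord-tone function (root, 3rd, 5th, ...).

7th

E♭9 is spelled E♭-G-B♭-D♭-F.
The 3rd is G. A diminished fifth above G is D♭.
D♭ is the chord's 7th.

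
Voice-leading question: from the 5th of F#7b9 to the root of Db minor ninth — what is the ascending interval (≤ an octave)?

diminished second

F#7b9 has C# as its 5th, and Db minor ninth has Db as its root.
From C# to Db: 0 semitones over a second = diminished.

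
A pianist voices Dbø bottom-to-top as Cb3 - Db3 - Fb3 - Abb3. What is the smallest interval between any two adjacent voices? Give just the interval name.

M2

Adjacent intervals: Cb3→Db3 = major second; Db3→Fb3 = minor third; Fb3→Abb3 = minor third.
The smallest is Cb3 to Db3, a major second (2 semitones).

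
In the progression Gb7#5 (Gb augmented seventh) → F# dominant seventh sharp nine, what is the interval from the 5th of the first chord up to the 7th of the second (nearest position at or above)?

major second

Gb7#5 (Gb augmented seventh) has D as its 5th, and F# dominant seventh sharp nine has E as its 7th.
Counting 2 letters and 2 half steps from D gives a major second.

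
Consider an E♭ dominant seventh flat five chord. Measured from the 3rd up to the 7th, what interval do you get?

diminished 5th

Spelling the chord: E♭-G-B𝄫-D♭.
3rd = G; 7th = D♭.
From G to D♭: 6 semitones over a fifth = diminished.
That tritone between 3rd and 7th is what gives the dominant seventh its pull toward resolution.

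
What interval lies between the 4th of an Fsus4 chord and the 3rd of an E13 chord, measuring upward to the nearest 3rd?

A6

The 4th of Fsus4 is Bb; the 3rd of E13 is G#.
From Bb to G#: 10 semitones over a sixth = augmented.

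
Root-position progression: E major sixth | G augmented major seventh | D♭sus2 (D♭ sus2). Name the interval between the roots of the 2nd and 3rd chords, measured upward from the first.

diminished 5th

The roots are G and D♭.
G up to D♭ is 6 semitones, a half step narrower than a perfect fifth, so the interval is diminished.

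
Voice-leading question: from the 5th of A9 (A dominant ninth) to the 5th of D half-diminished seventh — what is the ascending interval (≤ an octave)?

diminished fourth

A9 (A dominant ninth) has E as its 5th, and D half-diminished seventh has A♭ as its 5th.
From E to A♭: 4 semitones over a fourth = diminished.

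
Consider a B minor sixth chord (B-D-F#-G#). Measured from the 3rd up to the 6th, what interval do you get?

A4

So we need the interval from D up to G#.
From D to G#: 6 semitones over a fourth = augmented.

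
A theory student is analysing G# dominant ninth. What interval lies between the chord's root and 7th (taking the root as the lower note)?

G#9 (G# dominant ninth) is spelled G#–B#–D#–F#–A#.
Root = G#; 7th = F#.
From G# to F#: 10 semitones over a seventh = minor.

minor 7th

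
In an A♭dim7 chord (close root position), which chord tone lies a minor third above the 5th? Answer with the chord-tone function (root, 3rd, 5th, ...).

A♭dim7 (A♭ diminished seventh): A♭-C♭-E𝄫-G𝄫.
The 5th is E𝄫. A minor third above E𝄫 is G𝄫.
G𝄫 is the chord's 7th.

7th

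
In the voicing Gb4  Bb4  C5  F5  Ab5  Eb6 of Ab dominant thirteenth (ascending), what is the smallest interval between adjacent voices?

Adjacent intervals: Gb4→Bb4 = major third; Bb4→C5 = major second; C5→F5 = perfect fourth; F5→Ab5 = minor third; Ab5→Eb6 = perfect fifth.
The smallest is Bb4 to C5, a major second (2 semitones).

M2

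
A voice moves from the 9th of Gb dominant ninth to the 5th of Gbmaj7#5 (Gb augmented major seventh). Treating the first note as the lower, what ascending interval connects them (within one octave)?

augmented fourth

Gb dominant ninth has Ab as its 9th, and Gbmaj7#5 (Gb augmented major seventh) has D as its 5th.
4 letter names make it a fourth; at 6 semitones (a half step wider than perfect) the quality is augmented.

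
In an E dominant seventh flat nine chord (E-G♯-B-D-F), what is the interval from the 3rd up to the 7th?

The 3rd is G♯ and the 7th is D.
From G♯ to D: 6 semitones over a fifth = diminished.

diminished fifth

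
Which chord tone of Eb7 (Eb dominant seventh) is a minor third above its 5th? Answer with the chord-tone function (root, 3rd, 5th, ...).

7th

Spelling the chord: Eb, G, Bb, Db.
The 5th is Bb. A minor third above Bb is Db.
Db is the chord's 7th.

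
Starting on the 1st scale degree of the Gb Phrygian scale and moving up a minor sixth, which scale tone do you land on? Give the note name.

The scale is Gb Abb Bbb Cb Db Ebb Fb.
The 1st scale degree is Gb; a minor sixth above that is Ebb — scale degree 6.

Ebb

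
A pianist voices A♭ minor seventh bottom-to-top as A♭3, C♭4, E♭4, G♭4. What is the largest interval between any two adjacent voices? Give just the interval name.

Adjacent intervals: A♭3→C♭4 = minor third; C♭4→E♭4 = major third; E♭4→G♭4 = minor third.
The largest is C♭4 to E♭4, a major third (4 semitones).

M3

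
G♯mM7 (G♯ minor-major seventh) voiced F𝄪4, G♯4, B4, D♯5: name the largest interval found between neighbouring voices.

major third

Adjacent intervals: F𝄪4→G♯4 = minor second; G♯4→B4 = minor third; B4→D♯5 = major third.
The largest is B4 to D♯5, a major third (4 semitones).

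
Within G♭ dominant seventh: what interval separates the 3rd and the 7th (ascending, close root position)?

G♭7 is spelled G♭, B♭, D♭, F♭.
3rd = B♭; 7th = F♭.
5 letter names make it a fifth; at 6 semitones (a half step narrower than perfect) the quality is diminished.

diminished fifth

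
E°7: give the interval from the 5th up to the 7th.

Spelling the chord: E–G–B♭–D♭.
5th = B♭; 7th = D♭.
3 letter names make it a third; at 3 semitones (a half step narrower than major) the quality is minor.

minor 3rd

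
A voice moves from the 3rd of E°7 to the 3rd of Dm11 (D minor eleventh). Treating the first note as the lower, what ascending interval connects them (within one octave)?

E°7 has G as its 3rd, and Dm11 (D minor eleventh) has F as its 3rd.
7 letter names make it a seventh; at 10 semitones (a half step narrower than major) the quality is minor.

m7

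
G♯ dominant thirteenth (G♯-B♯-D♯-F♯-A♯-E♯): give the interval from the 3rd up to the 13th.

perfect eleventh

That puts B♯ below E♯.
B♯ up to E♯ spans 11 letter names and 17 semitones — a perfect eleventh.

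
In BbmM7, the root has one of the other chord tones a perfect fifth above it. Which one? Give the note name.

F

The chord tones of BbmM7 are Bb-Db-F-A.
The root is Bb. A perfect fifth above Bb is F.
F is the chord's 5th.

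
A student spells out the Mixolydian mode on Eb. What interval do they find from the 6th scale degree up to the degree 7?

Spelling the Mixolydian mode on Eb: Eb F G Ab Bb C Db.
So we need the interval from C up to Db.
From C to Db: 1 semitone over a second = minor.

minor second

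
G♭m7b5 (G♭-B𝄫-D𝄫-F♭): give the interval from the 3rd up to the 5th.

minor 3rd

That puts B𝄫 below D𝄫.
From B𝄫 to D𝄫: 3 semitones over a third = minor.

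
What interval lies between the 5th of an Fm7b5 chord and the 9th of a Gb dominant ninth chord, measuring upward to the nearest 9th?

The 5th of Fm7b5 is Cb; the 9th of Gb dominant ninth is Ab.
From Cb to Ab is 9 semitones, exactly the major sixth.

major sixth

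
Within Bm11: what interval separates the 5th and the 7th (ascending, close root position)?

m3

Bm11 (B minor eleventh) is spelled B, D, F♯, A, C♯, E.
That puts F♯ below A.
F♯ up to A is 3 semitones, a half step narrower than a major third, so the interval is minor.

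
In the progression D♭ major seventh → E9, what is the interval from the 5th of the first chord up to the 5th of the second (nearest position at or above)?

The 5th of D♭ major seventh is A♭; the 5th of E9 is B.
A♭ up to B is 3 semitones, a half step wider than a major second, so the interval is augmented.

augmented second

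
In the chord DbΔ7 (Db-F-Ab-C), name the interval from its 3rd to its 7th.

That puts F below C.
F up to C spans 5 letter names and 7 semitones — a perfect fifth.

perfect fifth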